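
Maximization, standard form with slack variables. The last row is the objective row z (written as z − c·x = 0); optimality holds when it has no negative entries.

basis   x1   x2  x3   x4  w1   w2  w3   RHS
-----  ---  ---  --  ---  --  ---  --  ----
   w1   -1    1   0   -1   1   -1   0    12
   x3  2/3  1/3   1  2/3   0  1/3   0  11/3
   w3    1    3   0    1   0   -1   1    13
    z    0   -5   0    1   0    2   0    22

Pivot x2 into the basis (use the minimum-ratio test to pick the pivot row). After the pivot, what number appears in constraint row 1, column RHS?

23/3

Ratio test on column x2 — row 1: 12/1 = 12; row 2: (11/3)/(1/3) = 11; row 3: 13/3 = 13/3. Minimum is 13/3 at row 3 (w3 leaves); pivot element 3.
Divide row 3 by 3; eliminate column x2 from the other rows.
Row 1 update in column RHS: 12 − 1·(13/3) = 23/3.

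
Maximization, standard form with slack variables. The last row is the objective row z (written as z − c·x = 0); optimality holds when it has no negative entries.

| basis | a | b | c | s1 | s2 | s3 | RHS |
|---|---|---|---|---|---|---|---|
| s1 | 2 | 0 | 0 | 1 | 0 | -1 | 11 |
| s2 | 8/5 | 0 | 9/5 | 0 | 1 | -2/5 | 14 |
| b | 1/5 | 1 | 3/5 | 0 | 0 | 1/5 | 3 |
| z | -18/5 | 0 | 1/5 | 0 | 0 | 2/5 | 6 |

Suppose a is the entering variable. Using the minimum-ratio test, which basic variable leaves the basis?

Column a entries and ratios — s1: 11/2 = 11/2; s2: 14/(8/5) = 35/4; b: 3/(1/5) = 15.
Smallest ratio is 11/2 in the row of s1, so s1 leaves.

s1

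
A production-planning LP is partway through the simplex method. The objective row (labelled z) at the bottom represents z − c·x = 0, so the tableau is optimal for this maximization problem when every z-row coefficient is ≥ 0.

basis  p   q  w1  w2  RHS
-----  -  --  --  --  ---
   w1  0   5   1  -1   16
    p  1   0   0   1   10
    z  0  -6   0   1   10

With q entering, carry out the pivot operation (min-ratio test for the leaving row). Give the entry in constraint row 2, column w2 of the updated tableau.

Ratio test on column q — row 1: 16/5 = 16/5; row 2: entry 0 ≤ 0. Minimum is 16/5 at row 1 (w1 leaves); pivot element 5.
Divide row 1 by 5; eliminate column q from the other rows.
Row 2 update in column w2: 1 − 0·(-1/5) = 1.

1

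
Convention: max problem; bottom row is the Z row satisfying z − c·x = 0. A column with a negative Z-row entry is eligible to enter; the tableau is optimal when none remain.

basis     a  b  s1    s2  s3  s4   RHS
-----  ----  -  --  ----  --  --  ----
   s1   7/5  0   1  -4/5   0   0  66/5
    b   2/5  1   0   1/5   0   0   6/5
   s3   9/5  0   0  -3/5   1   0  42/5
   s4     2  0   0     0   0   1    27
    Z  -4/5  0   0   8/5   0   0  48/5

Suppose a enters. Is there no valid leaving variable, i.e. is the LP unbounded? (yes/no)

no

Column a has positive entries in row(s) 1, 2, 3, 4, so the ratio test bounds it — not unbounded.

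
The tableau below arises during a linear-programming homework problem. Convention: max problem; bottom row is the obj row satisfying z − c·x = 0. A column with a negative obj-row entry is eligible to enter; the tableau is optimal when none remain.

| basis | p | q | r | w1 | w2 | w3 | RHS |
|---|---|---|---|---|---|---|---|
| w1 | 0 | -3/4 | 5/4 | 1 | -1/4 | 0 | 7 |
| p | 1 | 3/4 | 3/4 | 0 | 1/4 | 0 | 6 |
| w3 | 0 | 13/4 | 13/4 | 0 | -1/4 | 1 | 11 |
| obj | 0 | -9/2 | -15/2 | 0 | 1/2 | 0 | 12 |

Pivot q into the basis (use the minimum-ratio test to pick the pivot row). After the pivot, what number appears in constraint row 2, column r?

0

Ratio test on column q — row 1: entry -3/4 ≤ 0; row 2: 6/(3/4) = 8; row 3: 11/(13/4) = 44/13. Minimum is 44/13 at row 3 (w3 leaves); pivot element 13/4.
Divide row 3 by 13/4; eliminate column q from the other rows.
Row 2 update in column r: 3/4 − (3/4)·1 = 0.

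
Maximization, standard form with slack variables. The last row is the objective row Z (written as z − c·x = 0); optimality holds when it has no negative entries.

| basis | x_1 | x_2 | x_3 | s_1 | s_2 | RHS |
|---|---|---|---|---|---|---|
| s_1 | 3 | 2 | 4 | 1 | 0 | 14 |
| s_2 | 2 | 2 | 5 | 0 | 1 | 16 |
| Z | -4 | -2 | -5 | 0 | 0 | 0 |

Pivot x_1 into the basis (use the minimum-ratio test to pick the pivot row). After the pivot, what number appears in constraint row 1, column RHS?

Ratio test on column x_1 — row 1: 14/3 = 14/3; row 2: 16/2 = 8. Minimum is 14/3 at row 1 (s_1 leaves); pivot element 3.
Divide row 1 by 3; eliminate column x_1 from the other rows.
In the new row 1, the RHS entry is the old entry divided by the pivot: 14/3 = 14/3.

14/3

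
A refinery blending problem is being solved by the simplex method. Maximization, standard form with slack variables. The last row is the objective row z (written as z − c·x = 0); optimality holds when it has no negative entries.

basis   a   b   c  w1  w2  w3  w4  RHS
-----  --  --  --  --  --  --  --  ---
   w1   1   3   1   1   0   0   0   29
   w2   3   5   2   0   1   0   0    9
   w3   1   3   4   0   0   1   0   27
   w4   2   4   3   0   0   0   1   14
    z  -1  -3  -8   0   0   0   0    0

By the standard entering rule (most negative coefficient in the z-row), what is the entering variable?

c

Negative z-row entries: a: -1, b: -3, c: -8.
The most negative is -8 in column c, so c enters.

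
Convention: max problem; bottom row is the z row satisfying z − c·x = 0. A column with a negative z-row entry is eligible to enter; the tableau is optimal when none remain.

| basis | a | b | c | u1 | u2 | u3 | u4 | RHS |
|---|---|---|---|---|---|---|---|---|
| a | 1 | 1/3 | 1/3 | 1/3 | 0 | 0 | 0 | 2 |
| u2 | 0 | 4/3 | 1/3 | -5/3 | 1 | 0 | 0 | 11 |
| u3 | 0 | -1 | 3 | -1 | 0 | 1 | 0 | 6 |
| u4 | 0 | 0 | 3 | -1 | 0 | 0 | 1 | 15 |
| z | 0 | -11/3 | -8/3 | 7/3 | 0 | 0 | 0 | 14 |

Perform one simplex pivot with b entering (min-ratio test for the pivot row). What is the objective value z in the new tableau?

36

Ratio test on column b — row 1: 2/(1/3) = 6; row 2: 11/(4/3) = 33/4; row 3: entry -1 ≤ 0; row 4: entry 0 ≤ 0. Minimum is 6 at row 1 (a leaves); pivot element 1/3.
Pivot on row 1; the z-row RHS becomes 14 − (-11/3)·6 = 36.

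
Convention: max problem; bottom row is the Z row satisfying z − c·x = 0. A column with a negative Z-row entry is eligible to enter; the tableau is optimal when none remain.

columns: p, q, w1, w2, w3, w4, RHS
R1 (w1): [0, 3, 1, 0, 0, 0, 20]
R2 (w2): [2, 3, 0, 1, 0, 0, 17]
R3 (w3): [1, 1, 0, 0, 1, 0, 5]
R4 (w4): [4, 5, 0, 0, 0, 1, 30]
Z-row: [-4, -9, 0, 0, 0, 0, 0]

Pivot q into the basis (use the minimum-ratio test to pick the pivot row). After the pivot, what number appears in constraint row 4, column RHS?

Ratio test on column q — row 1: 20/3 = 20/3; row 2: 17/3 = 17/3; row 3: 5/1 = 5; row 4: 30/5 = 6. Minimum is 5 at row 3 (w3 leaves); pivot element 1.
Divide row 3 by 1; eliminate column q from the other rows.
Row 4 update in column RHS: 30 − 5·5 = 5.

5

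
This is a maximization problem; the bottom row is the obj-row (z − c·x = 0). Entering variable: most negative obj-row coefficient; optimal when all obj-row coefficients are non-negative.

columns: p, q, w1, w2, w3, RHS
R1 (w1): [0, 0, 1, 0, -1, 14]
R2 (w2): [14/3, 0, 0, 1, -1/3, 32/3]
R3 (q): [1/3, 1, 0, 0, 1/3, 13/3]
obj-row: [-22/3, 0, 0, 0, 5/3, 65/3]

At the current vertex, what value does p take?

0

p is not in the basis, so in the current basic feasible solution p = 0.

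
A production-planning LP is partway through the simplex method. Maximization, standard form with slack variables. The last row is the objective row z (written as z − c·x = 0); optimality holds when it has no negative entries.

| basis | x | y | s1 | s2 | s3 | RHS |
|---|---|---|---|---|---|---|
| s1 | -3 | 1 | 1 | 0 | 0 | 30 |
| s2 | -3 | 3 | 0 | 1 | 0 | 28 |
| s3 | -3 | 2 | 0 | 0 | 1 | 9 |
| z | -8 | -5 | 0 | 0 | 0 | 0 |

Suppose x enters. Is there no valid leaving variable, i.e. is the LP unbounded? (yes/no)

Every constraint-row entry in column x is ≤ 0, so increasing x is unbounded.

yes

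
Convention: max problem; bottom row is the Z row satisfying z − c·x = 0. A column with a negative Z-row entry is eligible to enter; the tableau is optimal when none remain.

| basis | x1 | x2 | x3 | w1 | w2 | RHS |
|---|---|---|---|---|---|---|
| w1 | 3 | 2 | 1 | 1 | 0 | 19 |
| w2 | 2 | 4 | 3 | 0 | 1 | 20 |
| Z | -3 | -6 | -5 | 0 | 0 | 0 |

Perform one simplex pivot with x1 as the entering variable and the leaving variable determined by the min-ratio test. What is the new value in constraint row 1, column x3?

1/3

Ratio test on column x1 — row 1: 19/3 = 19/3; row 2: 20/2 = 10. Minimum is 19/3 at row 1 (w1 leaves); pivot element 3.
Divide row 1 by 3; eliminate column x1 from the other rows.
In the new row 1, the x3 entry is the old entry divided by the pivot: 1/3 = 1/3.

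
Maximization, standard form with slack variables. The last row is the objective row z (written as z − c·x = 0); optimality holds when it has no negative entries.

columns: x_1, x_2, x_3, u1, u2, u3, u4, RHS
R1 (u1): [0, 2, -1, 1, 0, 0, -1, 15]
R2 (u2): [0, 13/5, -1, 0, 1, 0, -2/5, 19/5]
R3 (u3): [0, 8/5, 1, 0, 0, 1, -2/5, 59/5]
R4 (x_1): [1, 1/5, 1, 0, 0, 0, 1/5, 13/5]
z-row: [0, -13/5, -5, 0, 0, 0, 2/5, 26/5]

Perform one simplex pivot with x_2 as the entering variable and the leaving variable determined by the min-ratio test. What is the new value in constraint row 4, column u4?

Ratio test on column x_2 — row 1: 15/2 = 15/2; row 2: (19/5)/(13/5) = 19/13; row 3: (59/5)/(8/5) = 59/8; row 4: (13/5)/(1/5) = 13. Minimum is 19/13 at row 2 (u2 leaves); pivot element 13/5.
Divide row 2 by 13/5; eliminate column x_2 from the other rows.
Row 4 update in column u4: 1/5 − (1/5)·(-2/13) = 3/13.

3/13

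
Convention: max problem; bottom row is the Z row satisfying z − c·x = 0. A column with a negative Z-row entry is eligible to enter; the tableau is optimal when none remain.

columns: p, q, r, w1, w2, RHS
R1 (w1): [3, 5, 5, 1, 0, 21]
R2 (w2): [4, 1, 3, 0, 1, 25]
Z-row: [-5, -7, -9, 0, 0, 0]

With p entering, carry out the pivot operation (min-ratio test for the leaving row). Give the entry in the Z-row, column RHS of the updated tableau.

125/4

Ratio test on column p — row 1: 21/3 = 7; row 2: 25/4 = 25/4. Minimum is 25/4 at row 2 (w2 leaves); pivot element 4.
Divide row 2 by 4; eliminate column p from the other rows.
Z-row update in column RHS: 0 − (-5)·(25/4) = 125/4.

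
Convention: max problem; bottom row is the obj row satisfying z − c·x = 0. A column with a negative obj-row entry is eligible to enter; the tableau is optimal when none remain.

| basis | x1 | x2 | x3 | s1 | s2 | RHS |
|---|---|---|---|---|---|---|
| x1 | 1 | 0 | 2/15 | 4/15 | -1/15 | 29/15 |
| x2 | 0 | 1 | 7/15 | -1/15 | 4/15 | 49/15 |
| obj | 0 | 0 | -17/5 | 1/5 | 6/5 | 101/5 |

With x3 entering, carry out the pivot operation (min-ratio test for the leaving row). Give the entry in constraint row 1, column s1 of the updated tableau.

2/7

Ratio test on column x3 — row 1: (29/15)/(2/15) = 29/2; row 2: (49/15)/(7/15) = 7. Minimum is 7 at row 2 (x2 leaves); pivot element 7/15.
Divide row 2 by 7/15; eliminate column x3 from the other rows.
Row 1 update in column s1: 4/15 − (2/15)·(-1/7) = 2/7.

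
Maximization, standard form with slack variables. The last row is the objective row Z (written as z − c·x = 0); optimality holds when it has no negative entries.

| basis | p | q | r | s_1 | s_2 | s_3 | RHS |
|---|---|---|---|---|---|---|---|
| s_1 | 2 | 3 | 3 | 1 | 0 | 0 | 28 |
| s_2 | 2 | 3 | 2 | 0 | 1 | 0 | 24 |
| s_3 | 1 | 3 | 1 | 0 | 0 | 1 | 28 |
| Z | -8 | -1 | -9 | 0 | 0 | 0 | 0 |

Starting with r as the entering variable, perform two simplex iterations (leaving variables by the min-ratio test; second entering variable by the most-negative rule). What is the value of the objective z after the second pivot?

100

Ratio test on column r — row 1: 28/3 = 28/3; row 2: 24/2 = 12; row 3: 28/1 = 28. Minimum is 28/3 at row 1 (s_1 leaves); pivot element 3.
Pivot on row 1; the Z-row RHS becomes 0 − (-9)·(28/3) = 84.
Next entering variable (most negative Z-row entry -2): p.
Ratio test on column p — row 1: (28/3)/(2/3) = 14; row 2: (16/3)/(2/3) = 8; row 3: (56/3)/(1/3) = 56. Minimum is 8 at row 2 (s_2 leaves); pivot element 2/3.
After the second pivot the Z-row RHS is 84 − (-2)·8 = 100.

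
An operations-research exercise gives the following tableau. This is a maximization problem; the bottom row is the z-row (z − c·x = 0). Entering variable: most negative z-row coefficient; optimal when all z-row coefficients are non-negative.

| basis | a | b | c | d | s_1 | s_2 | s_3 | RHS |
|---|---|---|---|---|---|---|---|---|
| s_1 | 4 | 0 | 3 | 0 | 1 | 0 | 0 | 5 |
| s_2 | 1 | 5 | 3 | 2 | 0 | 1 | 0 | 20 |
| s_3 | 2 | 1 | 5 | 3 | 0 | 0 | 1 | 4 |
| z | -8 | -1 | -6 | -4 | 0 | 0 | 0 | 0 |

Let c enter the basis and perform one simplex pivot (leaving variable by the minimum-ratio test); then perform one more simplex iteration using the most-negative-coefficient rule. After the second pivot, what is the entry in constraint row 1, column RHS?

13/14

Ratio test on column c — row 1: 5/3 = 5/3; row 2: 20/3 = 20/3; row 3: 4/5 = 4/5. Minimum is 4/5 at row 3 (s_3 leaves); pivot element 5.
Divide row 3 by 5; eliminate column c from the other rows.
Second iteration: most negative z-row entry is -28/5 in column a, so a enters.
Ratio test on column a — row 1: (13/5)/(14/5) = 13/14; row 2: entry -1/5 ≤ 0; row 3: (4/5)/(2/5) = 2. Minimum is 13/14 at row 1 (s_1 leaves); pivot element 14/5.
Divide row 1 by 14/5; eliminate column a from the other rows.
After both pivots, the entry at constraint row 1, column RHS is 13/14.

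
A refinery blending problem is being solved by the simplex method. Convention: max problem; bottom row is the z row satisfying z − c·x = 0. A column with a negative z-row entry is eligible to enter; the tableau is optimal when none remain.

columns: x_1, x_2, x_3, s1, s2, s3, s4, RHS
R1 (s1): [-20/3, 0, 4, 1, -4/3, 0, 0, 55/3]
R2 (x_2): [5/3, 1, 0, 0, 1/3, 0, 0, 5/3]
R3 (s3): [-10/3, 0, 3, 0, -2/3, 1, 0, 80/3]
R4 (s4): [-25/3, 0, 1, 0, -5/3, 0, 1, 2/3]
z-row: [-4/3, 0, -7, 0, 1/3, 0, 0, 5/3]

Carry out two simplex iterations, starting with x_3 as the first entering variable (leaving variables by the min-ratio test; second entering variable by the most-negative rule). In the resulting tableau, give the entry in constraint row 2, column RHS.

Ratio test on column x_3 — row 1: (55/3)/4 = 55/12; row 2: entry 0 ≤ 0; row 3: (80/3)/3 = 80/9; row 4: (2/3)/1 = 2/3. Minimum is 2/3 at row 4 (s4 leaves); pivot element 1.
Divide row 4 by 1; eliminate column x_3 from the other rows.
Second iteration: most negative z-row entry is -179/3 in column x_1, so x_1 enters.
Ratio test on column x_1 — row 1: (47/3)/(80/3) = 47/80; row 2: (5/3)/(5/3) = 1; row 3: (74/3)/(65/3) = 74/65; row 4: entry -25/3 ≤ 0. Minimum is 47/80 at row 1 (s1 leaves); pivot element 80/3.
Divide row 1 by 80/3; eliminate column x_1 from the other rows.
After both pivots, the entry at constraint row 2, column RHS is 11/16.

11/16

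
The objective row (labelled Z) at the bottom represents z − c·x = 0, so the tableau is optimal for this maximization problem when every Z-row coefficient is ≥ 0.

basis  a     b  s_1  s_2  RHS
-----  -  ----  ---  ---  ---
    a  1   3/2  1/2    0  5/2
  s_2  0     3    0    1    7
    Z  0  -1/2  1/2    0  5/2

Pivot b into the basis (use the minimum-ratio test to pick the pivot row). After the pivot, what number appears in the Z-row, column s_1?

Ratio test on column b — row 1: (5/2)/(3/2) = 5/3; row 2: 7/3 = 7/3. Minimum is 5/3 at row 1 (a leaves); pivot element 3/2.
Divide row 1 by 3/2; eliminate column b from the other rows.
Z-row update in column s_1: 1/2 − (-1/2)·(1/3) = 2/3.

2/3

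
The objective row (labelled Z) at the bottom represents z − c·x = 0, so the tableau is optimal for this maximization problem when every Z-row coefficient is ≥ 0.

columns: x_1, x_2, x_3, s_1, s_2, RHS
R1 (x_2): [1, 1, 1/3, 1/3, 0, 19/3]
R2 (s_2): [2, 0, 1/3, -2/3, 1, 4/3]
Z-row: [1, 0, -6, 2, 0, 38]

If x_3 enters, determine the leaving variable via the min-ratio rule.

s_2

Column x_3 entries and ratios — x_2: (19/3)/(1/3) = 19; s_2: (4/3)/(1/3) = 4.
Smallest ratio is 4 in the row of s_2, so s_2 leaves.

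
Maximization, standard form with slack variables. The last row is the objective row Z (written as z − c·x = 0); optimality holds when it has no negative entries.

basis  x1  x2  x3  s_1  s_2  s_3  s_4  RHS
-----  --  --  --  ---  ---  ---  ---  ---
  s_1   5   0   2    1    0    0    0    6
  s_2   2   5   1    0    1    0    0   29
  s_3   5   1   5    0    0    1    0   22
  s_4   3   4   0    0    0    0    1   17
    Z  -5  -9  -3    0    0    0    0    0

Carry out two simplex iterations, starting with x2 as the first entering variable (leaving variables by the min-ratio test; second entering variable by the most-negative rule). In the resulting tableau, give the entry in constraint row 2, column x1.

-17/4

Ratio test on column x2 — row 1: entry 0 ≤ 0; row 2: 29/5 = 29/5; row 3: 22/1 = 22; row 4: 17/4 = 17/4. Minimum is 17/4 at row 4 (s_4 leaves); pivot element 4.
Divide row 4 by 4; eliminate column x2 from the other rows.
Second iteration: most negative Z-row entry is -3 in column x3, so x3 enters.
Ratio test on column x3 — row 1: 6/2 = 3; row 2: (31/4)/1 = 31/4; row 3: (71/4)/5 = 71/20; row 4: entry 0 ≤ 0. Minimum is 3 at row 1 (s_1 leaves); pivot element 2.
Divide row 1 by 2; eliminate column x3 from the other rows.
After both pivots, the entry at constraint row 2, column x1 is -17/4.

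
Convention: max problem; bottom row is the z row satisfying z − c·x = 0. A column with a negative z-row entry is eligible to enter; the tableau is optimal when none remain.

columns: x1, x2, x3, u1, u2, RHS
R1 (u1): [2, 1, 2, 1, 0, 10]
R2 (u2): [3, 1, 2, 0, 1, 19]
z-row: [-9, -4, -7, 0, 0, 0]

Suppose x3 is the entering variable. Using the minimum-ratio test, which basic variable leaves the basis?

Column x3 entries and ratios — u1: 10/2 = 5; u2: 19/2 = 19/2.
Smallest ratio is 5 in the row of u1, so u1 leaves.

u1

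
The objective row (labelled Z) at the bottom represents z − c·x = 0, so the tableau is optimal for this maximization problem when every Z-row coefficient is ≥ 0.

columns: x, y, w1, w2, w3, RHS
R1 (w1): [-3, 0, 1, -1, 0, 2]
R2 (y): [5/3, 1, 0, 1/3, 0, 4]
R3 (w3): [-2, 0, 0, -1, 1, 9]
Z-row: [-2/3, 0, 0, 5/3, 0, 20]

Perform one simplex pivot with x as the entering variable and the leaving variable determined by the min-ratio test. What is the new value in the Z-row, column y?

2/5

Ratio test on column x — row 1: entry -3 ≤ 0; row 2: 4/(5/3) = 12/5; row 3: entry -2 ≤ 0. Minimum is 12/5 at row 2 (y leaves); pivot element 5/3.
Divide row 2 by 5/3; eliminate column x from the other rows.
Z-row update in column y: 0 − (-2/3)·(3/5) = 2/5.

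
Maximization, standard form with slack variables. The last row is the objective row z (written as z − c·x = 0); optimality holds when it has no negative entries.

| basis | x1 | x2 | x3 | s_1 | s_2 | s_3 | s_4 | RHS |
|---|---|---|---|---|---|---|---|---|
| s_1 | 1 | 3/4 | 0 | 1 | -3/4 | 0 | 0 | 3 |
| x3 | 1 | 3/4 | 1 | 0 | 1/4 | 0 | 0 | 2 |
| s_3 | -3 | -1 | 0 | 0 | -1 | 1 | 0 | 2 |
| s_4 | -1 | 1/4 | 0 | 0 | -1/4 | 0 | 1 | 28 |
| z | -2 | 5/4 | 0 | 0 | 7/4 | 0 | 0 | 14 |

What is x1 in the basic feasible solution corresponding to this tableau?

0

x1 is not in the basis, so in the current basic feasible solution x1 = 0.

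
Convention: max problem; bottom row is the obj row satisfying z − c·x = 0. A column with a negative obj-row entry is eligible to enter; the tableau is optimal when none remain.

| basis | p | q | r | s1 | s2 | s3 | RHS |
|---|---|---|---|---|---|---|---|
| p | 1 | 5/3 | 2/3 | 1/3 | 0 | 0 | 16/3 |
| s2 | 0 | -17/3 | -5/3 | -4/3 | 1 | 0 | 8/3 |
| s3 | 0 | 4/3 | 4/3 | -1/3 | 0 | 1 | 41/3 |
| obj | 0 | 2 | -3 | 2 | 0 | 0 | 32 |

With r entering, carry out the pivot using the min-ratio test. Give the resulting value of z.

Ratio test on column r — row 1: (16/3)/(2/3) = 8; row 2: entry -5/3 ≤ 0; row 3: (41/3)/(4/3) = 41/4. Minimum is 8 at row 1 (p leaves); pivot element 2/3.
Pivot on row 1; the obj-row RHS becomes 32 − (-3)·8 = 56.

56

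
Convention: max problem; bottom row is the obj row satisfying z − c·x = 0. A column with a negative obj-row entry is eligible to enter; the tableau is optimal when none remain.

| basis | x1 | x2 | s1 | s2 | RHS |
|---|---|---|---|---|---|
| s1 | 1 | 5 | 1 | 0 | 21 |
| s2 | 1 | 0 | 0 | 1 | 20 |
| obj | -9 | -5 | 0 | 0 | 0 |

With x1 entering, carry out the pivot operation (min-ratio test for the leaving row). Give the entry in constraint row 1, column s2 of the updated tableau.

Ratio test on column x1 — row 1: 21/1 = 21; row 2: 20/1 = 20. Minimum is 20 at row 2 (s2 leaves); pivot element 1.
Divide row 2 by 1; eliminate column x1 from the other rows.
Row 1 update in column s2: 0 − 1·1 = -1.

-1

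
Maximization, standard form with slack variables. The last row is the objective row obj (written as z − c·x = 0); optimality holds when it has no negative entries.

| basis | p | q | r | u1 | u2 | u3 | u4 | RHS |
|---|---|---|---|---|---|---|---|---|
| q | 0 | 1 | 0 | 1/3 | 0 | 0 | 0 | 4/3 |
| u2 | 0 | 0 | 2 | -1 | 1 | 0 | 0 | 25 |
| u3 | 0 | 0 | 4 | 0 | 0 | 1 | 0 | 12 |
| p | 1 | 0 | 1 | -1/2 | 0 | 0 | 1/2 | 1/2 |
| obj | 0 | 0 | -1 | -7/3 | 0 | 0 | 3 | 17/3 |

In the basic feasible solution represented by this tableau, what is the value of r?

0

r is not in the basis, so in the current basic feasible solution r = 0.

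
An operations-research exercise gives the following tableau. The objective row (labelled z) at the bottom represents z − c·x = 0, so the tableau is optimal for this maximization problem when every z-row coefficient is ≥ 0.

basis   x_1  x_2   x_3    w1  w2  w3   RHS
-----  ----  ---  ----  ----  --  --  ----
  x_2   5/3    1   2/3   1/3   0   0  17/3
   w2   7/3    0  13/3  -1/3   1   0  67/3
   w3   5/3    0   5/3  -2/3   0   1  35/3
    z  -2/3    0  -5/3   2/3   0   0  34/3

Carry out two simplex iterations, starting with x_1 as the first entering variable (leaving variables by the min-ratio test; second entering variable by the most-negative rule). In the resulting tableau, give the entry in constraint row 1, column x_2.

Ratio test on column x_1 — row 1: (17/3)/(5/3) = 17/5; row 2: (67/3)/(7/3) = 67/7; row 3: (35/3)/(5/3) = 7. Minimum is 17/5 at row 1 (x_2 leaves); pivot element 5/3.
Divide row 1 by 5/3; eliminate column x_1 from the other rows.
Second iteration: most negative z-row entry is -7/5 in column x_3, so x_3 enters.
Ratio test on column x_3 — row 1: (17/5)/(2/5) = 17/2; row 2: (72/5)/(17/5) = 72/17; row 3: 6/1 = 6. Minimum is 72/17 at row 2 (w2 leaves); pivot element 17/5.
Divide row 2 by 17/5; eliminate column x_3 from the other rows.
After both pivots, the entry at constraint row 1, column x_2 is 13/17.

13/17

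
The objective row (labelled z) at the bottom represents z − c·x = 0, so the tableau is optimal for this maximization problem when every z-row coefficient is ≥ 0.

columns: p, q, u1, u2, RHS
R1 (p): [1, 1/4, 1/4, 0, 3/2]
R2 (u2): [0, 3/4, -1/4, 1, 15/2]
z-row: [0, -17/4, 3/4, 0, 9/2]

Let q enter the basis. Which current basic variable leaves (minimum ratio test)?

p

Column q entries and ratios — p: (3/2)/(1/4) = 6; u2: (15/2)/(3/4) = 10.
Smallest ratio is 6 in the row of p, so p leaves.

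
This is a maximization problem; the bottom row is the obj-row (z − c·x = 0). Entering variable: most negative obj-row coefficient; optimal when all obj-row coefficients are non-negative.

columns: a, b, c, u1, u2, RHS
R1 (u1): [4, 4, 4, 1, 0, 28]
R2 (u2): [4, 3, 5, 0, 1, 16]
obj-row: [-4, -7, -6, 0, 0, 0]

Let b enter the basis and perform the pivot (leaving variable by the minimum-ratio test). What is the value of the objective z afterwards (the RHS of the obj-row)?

Ratio test on column b — row 1: 28/4 = 7; row 2: 16/3 = 16/3. Minimum is 16/3 at row 2 (u2 leaves); pivot element 3.
Pivot on row 2; the obj-row RHS becomes 0 − (-7)·(16/3) = 112/3.

112/3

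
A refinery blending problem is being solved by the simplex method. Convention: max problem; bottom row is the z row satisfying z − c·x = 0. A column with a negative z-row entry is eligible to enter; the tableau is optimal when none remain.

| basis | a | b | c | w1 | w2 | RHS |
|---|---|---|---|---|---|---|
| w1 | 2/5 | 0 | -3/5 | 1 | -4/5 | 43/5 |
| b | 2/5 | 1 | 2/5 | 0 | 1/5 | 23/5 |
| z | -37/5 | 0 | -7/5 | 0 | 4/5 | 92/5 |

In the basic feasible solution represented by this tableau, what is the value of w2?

w2 is not in the basis, so in the current basic feasible solution w2 = 0.

0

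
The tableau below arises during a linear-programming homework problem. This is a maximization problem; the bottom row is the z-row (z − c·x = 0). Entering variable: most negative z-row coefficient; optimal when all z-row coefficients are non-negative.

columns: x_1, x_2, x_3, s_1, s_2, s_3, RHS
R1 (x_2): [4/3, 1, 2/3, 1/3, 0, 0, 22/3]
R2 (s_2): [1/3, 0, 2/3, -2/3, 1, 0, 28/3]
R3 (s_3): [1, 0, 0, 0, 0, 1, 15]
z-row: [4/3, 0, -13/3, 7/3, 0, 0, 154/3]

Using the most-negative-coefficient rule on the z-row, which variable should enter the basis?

x_3

Negative z-row entries: x_3: -13/3.
The most negative is -13/3 in column x_3, so x_3 enters.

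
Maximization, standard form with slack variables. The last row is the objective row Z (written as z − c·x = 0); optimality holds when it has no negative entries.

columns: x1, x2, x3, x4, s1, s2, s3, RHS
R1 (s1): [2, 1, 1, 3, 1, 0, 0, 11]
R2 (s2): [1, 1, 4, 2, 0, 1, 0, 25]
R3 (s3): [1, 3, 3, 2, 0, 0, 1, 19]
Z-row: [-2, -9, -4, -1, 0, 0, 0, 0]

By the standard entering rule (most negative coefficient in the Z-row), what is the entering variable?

Negative Z-row entries: x1: -2, x2: -9, x3: -4, x4: -1.
The most negative is -9 in column x2, so x2 enters.

x2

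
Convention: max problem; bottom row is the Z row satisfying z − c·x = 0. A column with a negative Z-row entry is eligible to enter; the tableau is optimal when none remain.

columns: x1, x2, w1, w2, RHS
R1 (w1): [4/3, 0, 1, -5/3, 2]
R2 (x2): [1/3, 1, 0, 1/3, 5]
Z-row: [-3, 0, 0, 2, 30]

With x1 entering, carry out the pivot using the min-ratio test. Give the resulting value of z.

69/2

Ratio test on column x1 — row 1: 2/(4/3) = 3/2; row 2: 5/(1/3) = 15. Minimum is 3/2 at row 1 (w1 leaves); pivot element 4/3.
Pivot on row 1; the Z-row RHS becomes 30 − (-3)·(3/2) = 69/2.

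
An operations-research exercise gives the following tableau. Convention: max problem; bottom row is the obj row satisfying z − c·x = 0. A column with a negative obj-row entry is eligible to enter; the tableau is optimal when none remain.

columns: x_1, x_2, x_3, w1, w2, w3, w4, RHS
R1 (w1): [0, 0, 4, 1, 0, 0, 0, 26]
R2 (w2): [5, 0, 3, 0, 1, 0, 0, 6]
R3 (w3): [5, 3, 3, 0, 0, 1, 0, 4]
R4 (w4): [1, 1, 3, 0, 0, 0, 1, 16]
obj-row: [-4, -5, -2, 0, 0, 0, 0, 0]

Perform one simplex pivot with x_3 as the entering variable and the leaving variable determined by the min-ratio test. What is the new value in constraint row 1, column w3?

Ratio test on column x_3 — row 1: 26/4 = 13/2; row 2: 6/3 = 2; row 3: 4/3 = 4/3; row 4: 16/3 = 16/3. Minimum is 4/3 at row 3 (w3 leaves); pivot element 3.
Divide row 3 by 3; eliminate column x_3 from the other rows.
Row 1 update in column w3: 0 − 4·(1/3) = -4/3.

-4/3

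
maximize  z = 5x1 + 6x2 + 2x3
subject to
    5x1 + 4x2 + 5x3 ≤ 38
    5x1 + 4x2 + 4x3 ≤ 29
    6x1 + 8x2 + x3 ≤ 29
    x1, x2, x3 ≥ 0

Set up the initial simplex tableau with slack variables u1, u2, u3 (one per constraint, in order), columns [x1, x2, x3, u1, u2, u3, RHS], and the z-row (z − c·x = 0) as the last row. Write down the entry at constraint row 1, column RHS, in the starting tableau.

The RHS of constraint 1 is b_1 = 38.

38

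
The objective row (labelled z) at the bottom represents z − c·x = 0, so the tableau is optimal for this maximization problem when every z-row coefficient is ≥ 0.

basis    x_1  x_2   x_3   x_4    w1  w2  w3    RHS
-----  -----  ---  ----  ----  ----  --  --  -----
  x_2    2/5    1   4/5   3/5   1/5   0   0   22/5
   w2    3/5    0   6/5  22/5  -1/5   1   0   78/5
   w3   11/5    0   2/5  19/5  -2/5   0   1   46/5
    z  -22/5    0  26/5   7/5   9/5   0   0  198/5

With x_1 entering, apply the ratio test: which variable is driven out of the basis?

w3

Column x_1 entries and ratios — x_2: (22/5)/(2/5) = 11; w2: (78/5)/(3/5) = 26; w3: (46/5)/(11/5) = 46/11.
Smallest ratio is 46/11 in the row of w3, so w3 leaves.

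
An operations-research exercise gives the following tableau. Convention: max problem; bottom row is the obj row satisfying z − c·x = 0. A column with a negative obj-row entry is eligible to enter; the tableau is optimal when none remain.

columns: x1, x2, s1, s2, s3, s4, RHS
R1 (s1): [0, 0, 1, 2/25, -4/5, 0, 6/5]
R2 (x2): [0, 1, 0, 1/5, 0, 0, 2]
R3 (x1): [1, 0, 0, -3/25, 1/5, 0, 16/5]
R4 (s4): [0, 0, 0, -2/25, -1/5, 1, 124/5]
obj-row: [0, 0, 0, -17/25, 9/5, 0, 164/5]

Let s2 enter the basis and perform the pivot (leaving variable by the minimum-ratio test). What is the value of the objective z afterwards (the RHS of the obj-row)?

Ratio test on column s2 — row 1: (6/5)/(2/25) = 15; row 2: 2/(1/5) = 10; row 3: entry -3/25 ≤ 0; row 4: entry -2/25 ≤ 0. Minimum is 10 at row 2 (x2 leaves); pivot element 1/5.
Pivot on row 2; the obj-row RHS becomes 164/5 − (-17/25)·10 = 198/5.

198/5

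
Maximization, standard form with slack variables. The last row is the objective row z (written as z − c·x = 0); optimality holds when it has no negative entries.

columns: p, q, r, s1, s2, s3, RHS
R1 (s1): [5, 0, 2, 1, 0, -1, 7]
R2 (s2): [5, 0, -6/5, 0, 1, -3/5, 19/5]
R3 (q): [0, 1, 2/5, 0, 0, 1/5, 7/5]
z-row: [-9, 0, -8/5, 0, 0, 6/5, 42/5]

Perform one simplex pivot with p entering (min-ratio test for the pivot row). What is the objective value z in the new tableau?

Ratio test on column p — row 1: 7/5 = 7/5; row 2: (19/5)/5 = 19/25; row 3: entry 0 ≤ 0. Minimum is 19/25 at row 2 (s2 leaves); pivot element 5.
Pivot on row 2; the z-row RHS becomes 42/5 − (-9)·(19/25) = 381/25.

381/25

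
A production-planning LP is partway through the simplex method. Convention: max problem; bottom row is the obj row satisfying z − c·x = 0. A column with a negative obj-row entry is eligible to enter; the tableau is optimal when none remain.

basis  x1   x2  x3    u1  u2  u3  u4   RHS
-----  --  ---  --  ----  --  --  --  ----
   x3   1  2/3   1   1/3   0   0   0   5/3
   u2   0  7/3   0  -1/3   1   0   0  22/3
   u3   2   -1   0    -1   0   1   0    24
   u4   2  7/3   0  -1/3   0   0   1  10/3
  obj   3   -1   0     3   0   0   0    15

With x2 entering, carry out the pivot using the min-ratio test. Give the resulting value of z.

Ratio test on column x2 — row 1: (5/3)/(2/3) = 5/2; row 2: (22/3)/(7/3) = 22/7; row 3: entry -1 ≤ 0; row 4: (10/3)/(7/3) = 10/7. Minimum is 10/7 at row 4 (u4 leaves); pivot element 7/3.
Pivot on row 4; the obj-row RHS becomes 15 − (-1)·(10/7) = 115/7.

115/7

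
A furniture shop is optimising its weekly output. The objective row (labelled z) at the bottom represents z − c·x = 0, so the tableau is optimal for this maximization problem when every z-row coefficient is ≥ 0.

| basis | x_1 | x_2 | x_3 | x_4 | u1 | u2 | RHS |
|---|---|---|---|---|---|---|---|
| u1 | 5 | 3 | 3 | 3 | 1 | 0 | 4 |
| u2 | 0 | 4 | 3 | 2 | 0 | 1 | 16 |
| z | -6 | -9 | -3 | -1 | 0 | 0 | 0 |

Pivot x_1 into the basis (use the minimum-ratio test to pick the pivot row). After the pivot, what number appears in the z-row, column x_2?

-27/5

Ratio test on column x_1 — row 1: 4/5 = 4/5; row 2: entry 0 ≤ 0. Minimum is 4/5 at row 1 (u1 leaves); pivot element 5.
Divide row 1 by 5; eliminate column x_1 from the other rows.
z-row update in column x_2: -9 − (-6)·(3/5) = -27/5.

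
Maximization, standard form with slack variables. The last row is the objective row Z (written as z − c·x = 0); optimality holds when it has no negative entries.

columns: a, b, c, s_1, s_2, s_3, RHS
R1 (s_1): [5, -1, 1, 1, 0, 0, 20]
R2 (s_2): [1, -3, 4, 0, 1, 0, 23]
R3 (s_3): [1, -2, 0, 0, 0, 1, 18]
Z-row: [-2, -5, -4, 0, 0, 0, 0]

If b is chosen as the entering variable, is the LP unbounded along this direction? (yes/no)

yes

Every constraint-row entry in column b is ≤ 0, so increasing b is unbounded.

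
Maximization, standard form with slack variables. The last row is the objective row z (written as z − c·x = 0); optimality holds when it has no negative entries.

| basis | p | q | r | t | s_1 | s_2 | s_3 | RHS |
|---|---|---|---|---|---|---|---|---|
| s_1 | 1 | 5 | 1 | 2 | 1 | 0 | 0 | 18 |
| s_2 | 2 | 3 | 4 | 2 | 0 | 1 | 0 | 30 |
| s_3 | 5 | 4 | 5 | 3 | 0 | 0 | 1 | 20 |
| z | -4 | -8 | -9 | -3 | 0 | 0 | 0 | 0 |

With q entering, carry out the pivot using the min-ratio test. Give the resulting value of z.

144/5

Ratio test on column q — row 1: 18/5 = 18/5; row 2: 30/3 = 10; row 3: 20/4 = 5. Minimum is 18/5 at row 1 (s_1 leaves); pivot element 5.
Pivot on row 1; the z-row RHS becomes 0 − (-8)·(18/5) = 144/5.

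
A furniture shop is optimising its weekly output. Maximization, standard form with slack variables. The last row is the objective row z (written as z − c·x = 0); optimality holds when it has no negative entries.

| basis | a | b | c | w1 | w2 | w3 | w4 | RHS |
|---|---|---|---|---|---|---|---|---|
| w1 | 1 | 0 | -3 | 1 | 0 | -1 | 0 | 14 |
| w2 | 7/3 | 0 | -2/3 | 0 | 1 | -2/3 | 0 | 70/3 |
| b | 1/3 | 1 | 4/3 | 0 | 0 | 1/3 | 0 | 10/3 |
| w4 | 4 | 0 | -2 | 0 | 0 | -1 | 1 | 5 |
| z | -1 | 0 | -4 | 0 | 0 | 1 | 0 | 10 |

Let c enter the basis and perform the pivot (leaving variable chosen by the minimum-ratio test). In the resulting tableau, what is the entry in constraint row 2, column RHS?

25

Ratio test on column c — row 1: entry -3 ≤ 0; row 2: entry -2/3 ≤ 0; row 3: (10/3)/(4/3) = 5/2; row 4: entry -2 ≤ 0. Minimum is 5/2 at row 3 (b leaves); pivot element 4/3.
Divide row 3 by 4/3; eliminate column c from the other rows.
Row 2 update in column RHS: 70/3 − (-2/3)·(5/2) = 25.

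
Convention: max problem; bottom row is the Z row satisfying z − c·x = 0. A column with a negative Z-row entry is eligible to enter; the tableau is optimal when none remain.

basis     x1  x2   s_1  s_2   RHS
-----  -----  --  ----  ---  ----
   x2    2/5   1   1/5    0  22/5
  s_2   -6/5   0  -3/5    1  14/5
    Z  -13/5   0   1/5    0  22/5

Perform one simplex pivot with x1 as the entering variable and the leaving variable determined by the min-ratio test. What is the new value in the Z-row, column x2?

13/2

Ratio test on column x1 — row 1: (22/5)/(2/5) = 11; row 2: entry -6/5 ≤ 0. Minimum is 11 at row 1 (x2 leaves); pivot element 2/5.
Divide row 1 by 2/5; eliminate column x1 from the other rows.
Z-row update in column x2: 0 − (-13/5)·(5/2) = 13/2.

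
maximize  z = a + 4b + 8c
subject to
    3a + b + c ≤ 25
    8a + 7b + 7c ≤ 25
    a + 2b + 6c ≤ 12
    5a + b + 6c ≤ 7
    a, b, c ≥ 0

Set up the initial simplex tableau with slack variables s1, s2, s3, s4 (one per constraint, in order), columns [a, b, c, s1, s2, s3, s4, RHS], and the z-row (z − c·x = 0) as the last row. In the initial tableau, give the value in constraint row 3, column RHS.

The RHS of constraint 3 is b_3 = 12.

12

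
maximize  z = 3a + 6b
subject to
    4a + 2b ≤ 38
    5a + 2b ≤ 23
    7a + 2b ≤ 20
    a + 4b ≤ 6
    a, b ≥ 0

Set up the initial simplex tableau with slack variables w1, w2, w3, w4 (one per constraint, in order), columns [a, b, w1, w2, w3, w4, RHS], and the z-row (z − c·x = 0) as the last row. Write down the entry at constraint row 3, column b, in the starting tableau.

Constraint 3 has coefficient 2 on b.

2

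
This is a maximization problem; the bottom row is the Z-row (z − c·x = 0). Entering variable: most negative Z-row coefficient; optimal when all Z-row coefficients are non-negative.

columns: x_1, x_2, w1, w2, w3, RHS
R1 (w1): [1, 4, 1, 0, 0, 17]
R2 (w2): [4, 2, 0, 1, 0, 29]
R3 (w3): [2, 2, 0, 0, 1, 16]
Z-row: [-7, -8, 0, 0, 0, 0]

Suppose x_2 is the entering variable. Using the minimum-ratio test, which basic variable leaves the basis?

Column x_2 entries and ratios — w1: 17/4 = 17/4; w2: 29/2 = 29/2; w3: 16/2 = 8.
Smallest ratio is 17/4 in the row of w1, so w1 leaves.

w1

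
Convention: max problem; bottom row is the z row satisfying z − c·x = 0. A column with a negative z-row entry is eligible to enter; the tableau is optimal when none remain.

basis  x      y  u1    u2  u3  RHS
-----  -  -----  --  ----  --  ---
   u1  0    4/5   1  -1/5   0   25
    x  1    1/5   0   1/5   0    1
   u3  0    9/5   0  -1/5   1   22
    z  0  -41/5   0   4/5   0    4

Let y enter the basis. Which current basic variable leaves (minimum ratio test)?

x

Column y entries and ratios — u1: 25/(4/5) = 125/4; x: 1/(1/5) = 5; u3: 22/(9/5) = 110/9.
Smallest ratio is 5 in the row of x, so x leaves.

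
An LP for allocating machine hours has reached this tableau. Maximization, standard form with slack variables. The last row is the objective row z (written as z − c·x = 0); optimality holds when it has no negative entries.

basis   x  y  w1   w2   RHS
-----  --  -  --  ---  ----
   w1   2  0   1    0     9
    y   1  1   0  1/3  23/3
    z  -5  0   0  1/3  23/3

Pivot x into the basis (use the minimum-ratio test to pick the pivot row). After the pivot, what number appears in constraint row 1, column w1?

Ratio test on column x — row 1: 9/2 = 9/2; row 2: (23/3)/1 = 23/3. Minimum is 9/2 at row 1 (w1 leaves); pivot element 2.
Divide row 1 by 2; eliminate column x from the other rows.
In the new row 1, the w1 entry is the old entry divided by the pivot: 1/2 = 1/2.

1/2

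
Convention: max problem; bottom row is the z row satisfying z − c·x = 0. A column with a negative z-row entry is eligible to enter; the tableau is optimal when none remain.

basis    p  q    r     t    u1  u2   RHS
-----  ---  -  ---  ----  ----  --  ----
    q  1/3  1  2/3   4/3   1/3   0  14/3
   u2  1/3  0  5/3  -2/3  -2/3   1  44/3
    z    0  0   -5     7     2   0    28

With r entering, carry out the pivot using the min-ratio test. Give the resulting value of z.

Ratio test on column r — row 1: (14/3)/(2/3) = 7; row 2: (44/3)/(5/3) = 44/5. Minimum is 7 at row 1 (q leaves); pivot element 2/3.
Pivot on row 1; the z-row RHS becomes 28 − (-5)·7 = 63.

63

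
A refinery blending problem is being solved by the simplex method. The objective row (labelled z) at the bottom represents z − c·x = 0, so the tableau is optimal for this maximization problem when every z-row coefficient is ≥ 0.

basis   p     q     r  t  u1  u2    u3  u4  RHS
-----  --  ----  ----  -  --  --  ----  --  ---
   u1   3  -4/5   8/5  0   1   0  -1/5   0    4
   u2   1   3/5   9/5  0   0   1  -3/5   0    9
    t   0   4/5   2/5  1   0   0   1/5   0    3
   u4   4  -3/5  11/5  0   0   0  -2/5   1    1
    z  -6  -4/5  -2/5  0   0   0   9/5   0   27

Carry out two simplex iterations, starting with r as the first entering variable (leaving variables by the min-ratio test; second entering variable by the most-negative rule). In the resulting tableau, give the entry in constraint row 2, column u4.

-1/4

Ratio test on column r — row 1: 4/(8/5) = 5/2; row 2: 9/(9/5) = 5; row 3: 3/(2/5) = 15/2; row 4: 1/(11/5) = 5/11. Minimum is 5/11 at row 4 (u4 leaves); pivot element 11/5.
Divide row 4 by 11/5; eliminate column r from the other rows.
Second iteration: most negative z-row entry is -58/11 in column p, so p enters.
Ratio test on column p — row 1: (36/11)/(1/11) = 36; row 2: entry -25/11 ≤ 0; row 3: entry -8/11 ≤ 0; row 4: (5/11)/(20/11) = 1/4. Minimum is 1/4 at row 4 (r leaves); pivot element 20/11.
Divide row 4 by 20/11; eliminate column p from the other rows.
After both pivots, the entry at constraint row 2, column u4 is -1/4.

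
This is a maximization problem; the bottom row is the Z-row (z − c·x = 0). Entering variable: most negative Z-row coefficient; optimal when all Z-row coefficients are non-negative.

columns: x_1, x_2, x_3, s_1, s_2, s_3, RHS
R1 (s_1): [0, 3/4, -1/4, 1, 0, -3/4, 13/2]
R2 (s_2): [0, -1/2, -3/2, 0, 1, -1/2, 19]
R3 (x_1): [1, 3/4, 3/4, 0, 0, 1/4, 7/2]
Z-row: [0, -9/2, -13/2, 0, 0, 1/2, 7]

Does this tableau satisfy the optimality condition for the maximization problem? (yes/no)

no

The Z-row has a negative entry -13/2 in column x_3, so it is not optimal.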